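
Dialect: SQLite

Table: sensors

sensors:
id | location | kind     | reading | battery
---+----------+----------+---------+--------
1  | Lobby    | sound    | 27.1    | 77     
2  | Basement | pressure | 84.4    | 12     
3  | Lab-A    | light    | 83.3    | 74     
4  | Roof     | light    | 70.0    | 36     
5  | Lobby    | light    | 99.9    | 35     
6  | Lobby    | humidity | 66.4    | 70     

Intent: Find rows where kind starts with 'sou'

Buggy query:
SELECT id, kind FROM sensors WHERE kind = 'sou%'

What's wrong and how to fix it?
Bug: '=' compares the literal string including the % character; pattern matching needs LIKE

Fix: Use LIKE for wildcard pattern matching

Corrected query:
SELECT id, kind FROM sensors WHERE kind LIKE 'sou%'

Result:
id | kind 
---+------
1  | sound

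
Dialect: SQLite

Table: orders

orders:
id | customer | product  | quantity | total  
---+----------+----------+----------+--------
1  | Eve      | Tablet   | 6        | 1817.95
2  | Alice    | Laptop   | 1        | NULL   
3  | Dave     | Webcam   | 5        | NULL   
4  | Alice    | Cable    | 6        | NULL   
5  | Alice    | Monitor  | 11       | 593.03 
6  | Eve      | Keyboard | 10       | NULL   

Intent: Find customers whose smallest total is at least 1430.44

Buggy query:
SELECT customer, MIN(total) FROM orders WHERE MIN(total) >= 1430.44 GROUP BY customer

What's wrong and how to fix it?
Bug: Aggregates like MIN are computed per group after WHERE runs

Fix: Replace WHERE with HAVING after the GROUP BY

Corrected query:
SELECT customer, MIN(total) FROM orders GROUP BY customer HAVING MIN(total) >= 1430.44

Result:
customer | MIN(total)
---------+-----------
Eve      | 1817.95   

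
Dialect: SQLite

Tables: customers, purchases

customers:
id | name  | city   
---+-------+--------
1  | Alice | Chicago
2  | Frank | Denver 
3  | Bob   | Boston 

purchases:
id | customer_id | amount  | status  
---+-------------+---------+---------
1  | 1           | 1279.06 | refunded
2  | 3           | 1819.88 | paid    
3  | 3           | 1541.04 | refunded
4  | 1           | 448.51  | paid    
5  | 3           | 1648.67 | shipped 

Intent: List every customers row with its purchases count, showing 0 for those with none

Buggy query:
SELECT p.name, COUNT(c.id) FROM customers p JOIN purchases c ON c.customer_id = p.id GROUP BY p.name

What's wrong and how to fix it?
Bug: INNER JOIN drops customers rows that have no matching purchases rows

Fix: Switch to LEFT JOIN to retain unmatched parent rows

Corrected query:
SELECT p.name, COUNT(c.id) FROM customers p LEFT JOIN purchases c ON c.customer_id = p.id GROUP BY p.name

Result:
name  | COUNT(c.id)
------+------------
Alice | 2          
Bob   | 3          
Frank | 0          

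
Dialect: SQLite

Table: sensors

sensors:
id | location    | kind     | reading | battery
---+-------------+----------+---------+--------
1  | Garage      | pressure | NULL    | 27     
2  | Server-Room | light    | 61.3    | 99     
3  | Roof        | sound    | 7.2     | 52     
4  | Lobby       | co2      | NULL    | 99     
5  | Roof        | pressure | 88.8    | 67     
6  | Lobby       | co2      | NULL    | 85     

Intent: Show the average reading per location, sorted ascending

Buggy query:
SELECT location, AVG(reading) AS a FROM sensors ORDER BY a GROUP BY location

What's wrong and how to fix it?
Bug: ORDER BY appears before GROUP BY; SQL clause order requires GROUP BY first

Fix: Move ORDER BY to the end, after GROUP BY

Corrected query:
SELECT location, AVG(reading) AS a FROM sensors GROUP BY location ORDER BY a

Result:
location    | a   
------------+-----
Garage      | NULL
Lobby       | NULL
Roof        | 48  
Server-Room | 61.3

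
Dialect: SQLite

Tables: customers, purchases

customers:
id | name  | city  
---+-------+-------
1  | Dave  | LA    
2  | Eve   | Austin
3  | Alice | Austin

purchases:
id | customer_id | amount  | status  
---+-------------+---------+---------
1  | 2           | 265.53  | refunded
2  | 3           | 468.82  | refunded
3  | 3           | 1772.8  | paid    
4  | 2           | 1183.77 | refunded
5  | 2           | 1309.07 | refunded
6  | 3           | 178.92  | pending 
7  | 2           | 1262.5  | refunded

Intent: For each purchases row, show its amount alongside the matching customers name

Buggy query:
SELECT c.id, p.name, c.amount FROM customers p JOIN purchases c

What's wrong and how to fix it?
Bug: Missing join condition: each purchases row is matched to all customers rows instead of just its own

Fix: Add ON c.customer_id = p.id to the JOIN

Corrected query:
SELECT c.id, p.name, c.amount FROM customers p JOIN purchases c ON c.customer_id = p.id

Result:
id | name  | amount 
---+-------+--------
1  | Eve   | 265.53 
2  | Alice | 468.82 
3  | Alice | 1772.8 
4  | Eve   | 1183.77
5  | Eve   | 1309.07
6  | Alice | 178.92 
7  | Eve   | 1262.5 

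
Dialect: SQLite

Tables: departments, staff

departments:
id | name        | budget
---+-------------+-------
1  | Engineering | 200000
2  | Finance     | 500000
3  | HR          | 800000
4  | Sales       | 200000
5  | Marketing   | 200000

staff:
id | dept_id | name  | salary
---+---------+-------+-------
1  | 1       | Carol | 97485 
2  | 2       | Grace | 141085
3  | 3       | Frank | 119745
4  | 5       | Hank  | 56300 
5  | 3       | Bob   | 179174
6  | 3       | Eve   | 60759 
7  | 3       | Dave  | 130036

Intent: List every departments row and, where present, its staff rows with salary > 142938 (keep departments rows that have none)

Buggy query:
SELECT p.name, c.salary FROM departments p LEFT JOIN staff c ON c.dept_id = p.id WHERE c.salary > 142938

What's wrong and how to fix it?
Bug: Filtering c.salary in WHERE discards the NULL rows produced by LEFT JOIN, turning it into an inner join

Fix: Put 'c.salary > 142938' in the JOIN's ON clause instead of WHERE

Corrected query:
SELECT p.name, c.salary FROM departments p LEFT JOIN staff c ON c.dept_id = p.id AND c.salary > 142938

Result:
name        | salary
------------+-------
Engineering | NULL  
Finance     | NULL  
HR          | 179174
Sales       | NULL  
Marketing   | NULL  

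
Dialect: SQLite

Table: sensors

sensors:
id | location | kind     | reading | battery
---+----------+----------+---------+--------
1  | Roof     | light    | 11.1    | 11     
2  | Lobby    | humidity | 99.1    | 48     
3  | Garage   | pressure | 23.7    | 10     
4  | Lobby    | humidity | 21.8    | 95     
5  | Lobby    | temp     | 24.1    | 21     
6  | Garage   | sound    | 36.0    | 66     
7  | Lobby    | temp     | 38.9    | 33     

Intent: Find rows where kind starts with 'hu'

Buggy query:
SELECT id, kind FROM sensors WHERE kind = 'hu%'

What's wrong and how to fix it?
Bug: Wildcards only work with LIKE; '=' treats '%' as a literal character

Fix: Use LIKE for wildcard pattern matching

Corrected query:
SELECT id, kind FROM sensors WHERE kind LIKE 'hu%'

Result:
id | kind    
---+---------
2  | humidity
4  | humidity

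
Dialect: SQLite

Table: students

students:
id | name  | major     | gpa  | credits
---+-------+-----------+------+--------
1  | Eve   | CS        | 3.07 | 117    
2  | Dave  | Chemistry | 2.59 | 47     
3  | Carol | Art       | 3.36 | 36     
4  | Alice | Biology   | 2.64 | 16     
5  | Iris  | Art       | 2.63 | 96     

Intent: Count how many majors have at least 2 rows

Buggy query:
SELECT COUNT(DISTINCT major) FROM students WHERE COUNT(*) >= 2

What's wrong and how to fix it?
Bug: COUNT(*) cannot appear in WHERE; the per-group count doesn't exist yet

Fix: Group first with HAVING COUNT(*) >= 2, then COUNT the resulting groups

Corrected query:
SELECT COUNT(*) FROM (SELECT major FROM students GROUP BY major HAVING COUNT(*) >= 2)

Result:
COUNT(*)
--------
1       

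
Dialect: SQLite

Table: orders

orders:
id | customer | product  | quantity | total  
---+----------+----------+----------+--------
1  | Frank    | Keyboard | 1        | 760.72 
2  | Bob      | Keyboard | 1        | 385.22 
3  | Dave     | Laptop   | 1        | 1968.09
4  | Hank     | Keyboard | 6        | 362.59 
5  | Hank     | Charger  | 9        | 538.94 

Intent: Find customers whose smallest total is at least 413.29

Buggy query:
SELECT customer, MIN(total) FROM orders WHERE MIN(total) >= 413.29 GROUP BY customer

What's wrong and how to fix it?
Bug: Aggregates like MIN are computed per group after WHERE runs

Fix: Use HAVING for the per-group MIN condition

Corrected query:
SELECT customer, MIN(total) FROM orders GROUP BY customer HAVING MIN(total) >= 413.29

Result:
customer | MIN(total)
---------+-----------
Dave     | 1968.09   
Frank    | 760.72    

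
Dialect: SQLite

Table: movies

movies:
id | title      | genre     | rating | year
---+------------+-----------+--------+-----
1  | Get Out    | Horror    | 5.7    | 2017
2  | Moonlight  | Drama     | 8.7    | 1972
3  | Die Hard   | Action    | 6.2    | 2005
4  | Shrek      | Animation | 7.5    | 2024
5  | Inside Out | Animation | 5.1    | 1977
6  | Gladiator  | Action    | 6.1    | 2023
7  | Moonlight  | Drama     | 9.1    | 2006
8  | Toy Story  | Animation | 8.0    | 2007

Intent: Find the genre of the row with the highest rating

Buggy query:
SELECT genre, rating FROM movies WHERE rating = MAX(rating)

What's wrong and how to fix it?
Bug: MAX(rating) is an aggregate and cannot be used directly in WHERE

Fix: Use a subquery: WHERE rating = (SELECT MAX(rating) FROM movies)

Corrected query:
SELECT genre, rating FROM movies WHERE rating = (SELECT MAX(rating) FROM movies)

Result:
genre | rating
------+-------
Drama | 9.1   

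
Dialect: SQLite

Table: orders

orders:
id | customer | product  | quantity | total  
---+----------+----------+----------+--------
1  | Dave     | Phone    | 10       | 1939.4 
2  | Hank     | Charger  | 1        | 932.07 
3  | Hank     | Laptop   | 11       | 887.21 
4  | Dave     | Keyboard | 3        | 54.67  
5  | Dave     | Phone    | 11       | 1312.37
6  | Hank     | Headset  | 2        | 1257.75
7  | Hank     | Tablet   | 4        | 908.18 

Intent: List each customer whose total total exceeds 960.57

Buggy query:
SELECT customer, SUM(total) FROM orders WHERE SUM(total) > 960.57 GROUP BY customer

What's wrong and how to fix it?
Bug: Aggregate functions cannot appear in a WHERE clause

Fix: Move the aggregate condition to a HAVING clause

Corrected query:
SELECT customer, SUM(total) FROM orders GROUP BY customer HAVING SUM(total) > 960.57

Result:
customer | SUM(total)
---------+-----------
Dave     | 3306.44   
Hank     | 3985.21   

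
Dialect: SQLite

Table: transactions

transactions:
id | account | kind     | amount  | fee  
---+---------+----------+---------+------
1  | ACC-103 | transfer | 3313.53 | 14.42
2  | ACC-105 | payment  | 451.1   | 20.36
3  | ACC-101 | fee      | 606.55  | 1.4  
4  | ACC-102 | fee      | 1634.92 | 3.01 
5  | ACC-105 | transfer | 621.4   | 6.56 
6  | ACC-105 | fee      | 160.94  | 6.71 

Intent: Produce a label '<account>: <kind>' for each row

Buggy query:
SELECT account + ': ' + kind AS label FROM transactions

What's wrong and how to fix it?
Bug: SQLite uses || for string concatenation; + coerces text to numbers (yielding 0)

Fix: Replace + with || to concatenate text

Corrected query:
SELECT account || ': ' || kind AS label FROM transactions

Result:
label            
-----------------
ACC-103: transfer
ACC-105: payment 
ACC-101: fee     
ACC-102: fee     
ACC-105: transfer
ACC-105: fee     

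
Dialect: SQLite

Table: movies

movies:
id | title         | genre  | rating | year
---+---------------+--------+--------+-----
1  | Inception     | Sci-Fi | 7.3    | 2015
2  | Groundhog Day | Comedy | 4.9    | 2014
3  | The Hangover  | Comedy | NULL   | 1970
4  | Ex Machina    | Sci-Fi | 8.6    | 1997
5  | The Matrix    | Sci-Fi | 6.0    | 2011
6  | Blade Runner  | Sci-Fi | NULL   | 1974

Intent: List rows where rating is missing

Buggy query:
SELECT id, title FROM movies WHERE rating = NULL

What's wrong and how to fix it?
Bug: Comparing to NULL with '=' never matches; NULL = NULL is unknown, not true

Fix: Replace '= NULL' with 'IS NULL'

Corrected query:
SELECT id, title FROM movies WHERE rating IS NULL

Result:
id | title       
---+-------------
3  | The Hangover
6  | Blade Runner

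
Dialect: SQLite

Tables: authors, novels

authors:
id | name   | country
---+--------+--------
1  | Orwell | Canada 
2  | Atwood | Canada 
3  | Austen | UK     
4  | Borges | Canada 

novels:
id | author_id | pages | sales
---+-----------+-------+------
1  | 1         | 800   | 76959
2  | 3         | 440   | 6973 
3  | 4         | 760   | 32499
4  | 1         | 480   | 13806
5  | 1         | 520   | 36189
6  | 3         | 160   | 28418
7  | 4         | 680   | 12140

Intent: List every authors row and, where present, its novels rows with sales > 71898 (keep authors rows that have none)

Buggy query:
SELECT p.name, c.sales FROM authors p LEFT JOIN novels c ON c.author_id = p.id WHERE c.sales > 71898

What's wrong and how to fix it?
Bug: Filtering c.sales in WHERE discards the NULL rows produced by LEFT JOIN, turning it into an inner join

Fix: Put 'c.sales > 71898' in the JOIN's ON clause instead of WHERE

Corrected query:
SELECT p.name, c.sales FROM authors p LEFT JOIN novels c ON c.author_id = p.id AND c.sales > 71898

Result:
name   | sales
-------+------
Orwell | 76959
Atwood | NULL 
Austen | NULL 
Borges | NULL 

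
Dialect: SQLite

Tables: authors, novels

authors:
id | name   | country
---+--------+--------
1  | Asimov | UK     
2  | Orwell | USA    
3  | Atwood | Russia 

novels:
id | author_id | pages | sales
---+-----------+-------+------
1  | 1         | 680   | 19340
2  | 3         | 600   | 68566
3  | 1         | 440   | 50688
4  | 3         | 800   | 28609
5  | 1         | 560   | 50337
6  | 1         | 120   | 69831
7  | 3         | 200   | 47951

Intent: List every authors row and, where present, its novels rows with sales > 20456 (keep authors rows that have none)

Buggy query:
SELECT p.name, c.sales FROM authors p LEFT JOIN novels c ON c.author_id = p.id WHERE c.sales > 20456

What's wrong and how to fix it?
Bug: Filtering c.sales in WHERE discards the NULL rows produced by LEFT JOIN, turning it into an inner join

Fix: Move the right-table condition into the ON clause so unmatched parents are kept

Corrected query:
SELECT p.name, c.sales FROM authors p LEFT JOIN novels c ON c.author_id = p.id AND c.sales > 20456

Result:
name   | sales
-------+------
Asimov | 50337
Asimov | 50688
Asimov | 69831
Orwell | NULL 
Atwood | 28609
Atwood | 47951
Atwood | 68566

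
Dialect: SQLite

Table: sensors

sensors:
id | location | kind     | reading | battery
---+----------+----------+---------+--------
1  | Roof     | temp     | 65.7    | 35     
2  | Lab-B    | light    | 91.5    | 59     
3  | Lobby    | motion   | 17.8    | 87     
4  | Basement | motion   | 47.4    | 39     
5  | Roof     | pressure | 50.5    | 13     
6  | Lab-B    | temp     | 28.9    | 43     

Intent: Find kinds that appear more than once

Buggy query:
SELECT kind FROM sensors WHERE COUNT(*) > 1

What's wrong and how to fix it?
Bug: WHERE can't reference COUNT(*); aggregates are computed after WHERE

Fix: Group first, then use HAVING for the count condition

Corrected query:
SELECT kind FROM sensors GROUP BY kind HAVING COUNT(*) > 1

Result:
kind  
------
motion
temp  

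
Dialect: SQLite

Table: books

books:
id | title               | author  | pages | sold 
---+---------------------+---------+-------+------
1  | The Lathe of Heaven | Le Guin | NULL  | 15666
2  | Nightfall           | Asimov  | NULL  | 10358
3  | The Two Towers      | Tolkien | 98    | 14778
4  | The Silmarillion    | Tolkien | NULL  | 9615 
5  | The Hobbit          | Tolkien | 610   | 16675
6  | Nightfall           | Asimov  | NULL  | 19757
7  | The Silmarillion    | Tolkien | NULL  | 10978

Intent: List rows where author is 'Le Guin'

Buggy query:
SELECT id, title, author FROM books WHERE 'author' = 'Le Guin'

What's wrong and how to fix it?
Bug: Single quotes denote string literals in SQL; the column name is being compared as a constant string

Fix: Reference the column as author without single quotes

Corrected query:
SELECT id, title, author FROM books WHERE author = 'Le Guin'

Result:
id | title               | author 
---+---------------------+--------
1  | The Lathe of Heaven | Le Guin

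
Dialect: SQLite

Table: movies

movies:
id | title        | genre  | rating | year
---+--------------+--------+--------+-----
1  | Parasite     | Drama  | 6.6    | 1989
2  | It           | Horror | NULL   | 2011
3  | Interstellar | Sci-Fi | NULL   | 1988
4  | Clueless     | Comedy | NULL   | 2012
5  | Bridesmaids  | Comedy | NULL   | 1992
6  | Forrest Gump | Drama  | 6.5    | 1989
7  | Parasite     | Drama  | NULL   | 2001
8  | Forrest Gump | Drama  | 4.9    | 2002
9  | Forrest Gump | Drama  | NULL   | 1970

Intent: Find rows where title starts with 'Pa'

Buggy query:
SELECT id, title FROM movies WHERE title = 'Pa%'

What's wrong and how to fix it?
Bug: '=' compares the literal string including the % character; pattern matching needs LIKE

Fix: Replace '=' with LIKE so 'Pa%' is treated as a pattern

Corrected query:
SELECT id, title FROM movies WHERE title LIKE 'Pa%'

Result:
id | title   
---+---------
1  | Parasite
7  | Parasite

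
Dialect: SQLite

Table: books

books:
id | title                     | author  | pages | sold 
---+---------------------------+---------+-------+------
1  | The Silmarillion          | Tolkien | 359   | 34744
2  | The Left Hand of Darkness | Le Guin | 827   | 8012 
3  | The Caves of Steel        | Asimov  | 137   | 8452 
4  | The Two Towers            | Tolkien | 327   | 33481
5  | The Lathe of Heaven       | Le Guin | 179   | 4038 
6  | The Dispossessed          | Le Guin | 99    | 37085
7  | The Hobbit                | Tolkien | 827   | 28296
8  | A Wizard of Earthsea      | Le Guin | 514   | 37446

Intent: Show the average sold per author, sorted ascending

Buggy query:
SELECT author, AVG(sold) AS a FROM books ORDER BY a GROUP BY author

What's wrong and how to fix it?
Bug: GROUP BY must precede ORDER BY

Fix: Reorder: SELECT … FROM … GROUP BY … ORDER BY …

Corrected query:
SELECT author, AVG(sold) AS a FROM books GROUP BY author ORDER BY a

Result:
author  | a           
--------+-------------
Asimov  | 8452        
Le Guin | 21645.25    
Tolkien | 32173.666667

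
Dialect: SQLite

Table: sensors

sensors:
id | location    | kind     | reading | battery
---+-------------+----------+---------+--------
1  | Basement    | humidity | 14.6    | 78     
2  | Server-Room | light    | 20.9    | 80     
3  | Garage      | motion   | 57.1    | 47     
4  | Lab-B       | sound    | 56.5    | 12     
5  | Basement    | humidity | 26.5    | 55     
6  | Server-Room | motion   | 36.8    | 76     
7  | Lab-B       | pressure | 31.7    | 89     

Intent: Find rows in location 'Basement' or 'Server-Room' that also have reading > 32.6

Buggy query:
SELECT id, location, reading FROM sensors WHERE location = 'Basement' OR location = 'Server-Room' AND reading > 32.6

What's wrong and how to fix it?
Bug: AND binds tighter than OR, so this parses as location = 'Basement' OR (location = 'Server-Room' AND reading > 32.6)

Fix: Group the OR with parentheses (or use IN), then AND the threshold

Corrected query:
SELECT id, location, reading FROM sensors WHERE (location = 'Basement' OR location = 'Server-Room') AND reading > 32.6

Result:
id | location    | reading
---+-------------+--------
6  | Server-Room | 36.8   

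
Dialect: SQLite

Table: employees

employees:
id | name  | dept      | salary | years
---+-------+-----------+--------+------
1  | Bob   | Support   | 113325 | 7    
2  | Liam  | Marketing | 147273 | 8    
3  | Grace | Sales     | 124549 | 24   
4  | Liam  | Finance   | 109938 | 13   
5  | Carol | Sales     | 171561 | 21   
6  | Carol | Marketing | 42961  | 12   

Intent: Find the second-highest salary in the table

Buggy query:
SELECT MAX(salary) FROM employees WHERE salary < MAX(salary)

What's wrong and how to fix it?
Bug: MAX(salary) on the right of the comparison is an aggregate-in-WHERE error

Fix: Put the inner MAX in a scalar subquery

Corrected query:
SELECT MAX(salary) FROM employees WHERE salary < (SELECT MAX(salary) FROM employees)

Result:
MAX(salary)
-----------
147273     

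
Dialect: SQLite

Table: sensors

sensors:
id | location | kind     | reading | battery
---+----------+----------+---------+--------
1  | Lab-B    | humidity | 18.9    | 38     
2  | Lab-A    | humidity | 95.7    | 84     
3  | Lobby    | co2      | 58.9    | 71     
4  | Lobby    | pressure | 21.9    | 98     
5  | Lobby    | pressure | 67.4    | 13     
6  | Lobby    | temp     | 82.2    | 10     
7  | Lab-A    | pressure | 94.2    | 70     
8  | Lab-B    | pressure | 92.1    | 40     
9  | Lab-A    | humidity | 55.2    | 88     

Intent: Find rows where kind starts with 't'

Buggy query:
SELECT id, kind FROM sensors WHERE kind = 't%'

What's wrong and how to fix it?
Bug: Wildcards only work with LIKE; '=' treats '%' as a literal character

Fix: Replace '=' with LIKE so 't%' is treated as a pattern

Corrected query:
SELECT id, kind FROM sensors WHERE kind LIKE 't%'

Result:
id | kind
---+-----
6  | temp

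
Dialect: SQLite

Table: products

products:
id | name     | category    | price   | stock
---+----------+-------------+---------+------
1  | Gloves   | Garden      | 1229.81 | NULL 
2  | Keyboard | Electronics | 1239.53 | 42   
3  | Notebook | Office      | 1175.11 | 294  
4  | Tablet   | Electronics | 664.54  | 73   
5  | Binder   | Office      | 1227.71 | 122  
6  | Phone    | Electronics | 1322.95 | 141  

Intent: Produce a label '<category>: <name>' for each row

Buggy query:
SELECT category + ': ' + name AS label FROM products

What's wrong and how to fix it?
Bug: '+' is numeric addition; on text columns SQLite converts them to 0 instead of concatenating

Fix: Use the || operator for string concatenation

Corrected query:
SELECT category || ': ' || name AS label FROM products

Result:
label                
---------------------
Garden: Gloves       
Electronics: Keyboard
Office: Notebook     
Electronics: Tablet  
Office: Binder       
Electronics: Phone   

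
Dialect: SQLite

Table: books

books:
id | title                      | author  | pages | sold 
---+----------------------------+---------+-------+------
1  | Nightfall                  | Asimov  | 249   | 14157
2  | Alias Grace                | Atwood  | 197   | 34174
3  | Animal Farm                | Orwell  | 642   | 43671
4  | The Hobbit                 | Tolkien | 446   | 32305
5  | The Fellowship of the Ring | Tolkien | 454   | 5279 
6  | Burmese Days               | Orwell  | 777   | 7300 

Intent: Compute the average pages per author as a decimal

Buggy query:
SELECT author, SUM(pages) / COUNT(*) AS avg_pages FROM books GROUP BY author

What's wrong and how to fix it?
Bug: Both operands are integers, so '/' performs integer division and truncates

Fix: Multiply by 1.0 (or CAST to REAL) to force floating-point division

Corrected query:
SELECT author, SUM(pages) * 1.0 / COUNT(*) AS avg_pages FROM books GROUP BY author

Result:
author  | avg_pages
--------+----------
Asimov  | 249      
Atwood  | 197      
Orwell  | 709.5    
Tolkien | 450      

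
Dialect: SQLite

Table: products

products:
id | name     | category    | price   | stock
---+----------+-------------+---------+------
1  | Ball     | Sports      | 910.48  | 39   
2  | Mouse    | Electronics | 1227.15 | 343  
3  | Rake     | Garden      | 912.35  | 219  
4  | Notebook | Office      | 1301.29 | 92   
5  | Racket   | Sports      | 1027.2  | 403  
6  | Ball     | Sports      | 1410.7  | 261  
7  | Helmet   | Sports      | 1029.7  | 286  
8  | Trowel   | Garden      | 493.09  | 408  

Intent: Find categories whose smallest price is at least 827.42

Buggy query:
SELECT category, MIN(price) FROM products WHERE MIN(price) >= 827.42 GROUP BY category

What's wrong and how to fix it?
Bug: Aggregates like MIN are computed per group after WHERE runs

Fix: Use HAVING for the per-group MIN condition

Corrected query:
SELECT category, MIN(price) FROM products GROUP BY category HAVING MIN(price) >= 827.42

Result:
category    | MIN(price)
------------+-----------
Electronics | 1227.15   
Office      | 1301.29   
Sports      | 910.48    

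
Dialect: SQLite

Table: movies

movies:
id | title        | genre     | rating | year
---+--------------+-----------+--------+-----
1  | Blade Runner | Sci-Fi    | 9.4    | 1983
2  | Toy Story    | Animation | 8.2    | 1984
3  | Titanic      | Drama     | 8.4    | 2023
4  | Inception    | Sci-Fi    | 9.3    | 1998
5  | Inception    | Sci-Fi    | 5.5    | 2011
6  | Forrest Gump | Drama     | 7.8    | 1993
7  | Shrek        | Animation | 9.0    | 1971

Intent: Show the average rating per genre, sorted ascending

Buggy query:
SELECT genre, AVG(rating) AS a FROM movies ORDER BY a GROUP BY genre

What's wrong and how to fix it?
Bug: ORDER BY appears before GROUP BY; SQL clause order requires GROUP BY first

Fix: Move ORDER BY to the end, after GROUP BY

Corrected query:
SELECT genre, AVG(rating) AS a FROM movies GROUP BY genre ORDER BY a

Result:
genre     | a       
----------+---------
Sci-Fi    | 8.066667
Drama     | 8.1     
Animation | 8.6     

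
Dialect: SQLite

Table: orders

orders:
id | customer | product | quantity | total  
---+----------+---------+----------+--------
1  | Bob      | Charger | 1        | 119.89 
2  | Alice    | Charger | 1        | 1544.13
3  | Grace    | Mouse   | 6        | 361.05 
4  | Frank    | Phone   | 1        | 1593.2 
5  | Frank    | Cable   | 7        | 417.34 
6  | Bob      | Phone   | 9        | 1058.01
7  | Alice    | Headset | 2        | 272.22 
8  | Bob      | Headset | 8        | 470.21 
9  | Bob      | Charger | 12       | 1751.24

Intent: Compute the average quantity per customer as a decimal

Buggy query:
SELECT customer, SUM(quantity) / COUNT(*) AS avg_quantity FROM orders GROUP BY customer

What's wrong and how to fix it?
Bug: Both operands are integers, so '/' performs integer division and truncates

Fix: Multiply by 1.0 (or CAST to REAL) to force floating-point division

Corrected query:
SELECT customer, SUM(quantity) * 1.0 / COUNT(*) AS avg_quantity FROM orders GROUP BY customer

Result:
customer | avg_quantity
---------+-------------
Alice    | 1.5         
Bob      | 7.5         
Frank    | 4           
Grace    | 6           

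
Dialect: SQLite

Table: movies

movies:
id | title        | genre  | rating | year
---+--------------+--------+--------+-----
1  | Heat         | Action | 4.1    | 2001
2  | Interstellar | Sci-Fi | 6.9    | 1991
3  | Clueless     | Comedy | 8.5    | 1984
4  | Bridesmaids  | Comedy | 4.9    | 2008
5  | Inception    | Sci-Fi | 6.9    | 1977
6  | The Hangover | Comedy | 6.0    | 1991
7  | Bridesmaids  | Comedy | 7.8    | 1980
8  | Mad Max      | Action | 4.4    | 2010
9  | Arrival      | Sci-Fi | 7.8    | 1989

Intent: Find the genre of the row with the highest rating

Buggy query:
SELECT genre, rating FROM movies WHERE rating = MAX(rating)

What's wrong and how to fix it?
Bug: MAX(rating) is an aggregate and cannot be used directly in WHERE

Fix: Use a subquery: WHERE rating = (SELECT MAX(rating) FROM movies)

Corrected query:
SELECT genre, rating FROM movies WHERE rating = (SELECT MAX(rating) FROM movies)

Result:
genre  | rating
-------+-------
Comedy | 8.5   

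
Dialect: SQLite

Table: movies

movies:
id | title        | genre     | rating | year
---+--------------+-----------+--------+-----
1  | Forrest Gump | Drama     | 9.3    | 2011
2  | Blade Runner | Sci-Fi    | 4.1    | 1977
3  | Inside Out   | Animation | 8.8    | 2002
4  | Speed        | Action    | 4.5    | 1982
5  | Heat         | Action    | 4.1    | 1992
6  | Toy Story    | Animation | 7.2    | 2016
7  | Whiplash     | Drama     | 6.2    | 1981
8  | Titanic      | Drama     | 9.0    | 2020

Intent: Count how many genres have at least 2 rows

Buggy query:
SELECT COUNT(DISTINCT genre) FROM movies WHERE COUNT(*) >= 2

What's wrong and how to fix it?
Bug: WHERE filters individual rows, not groups, so a group-level COUNT is invalid there

Fix: Use a subquery that GROUPs and filters with HAVING, then count its rows

Corrected query:
SELECT COUNT(*) FROM (SELECT genre FROM movies GROUP BY genre HAVING COUNT(*) >= 2)

Result:
COUNT(*)
--------
3       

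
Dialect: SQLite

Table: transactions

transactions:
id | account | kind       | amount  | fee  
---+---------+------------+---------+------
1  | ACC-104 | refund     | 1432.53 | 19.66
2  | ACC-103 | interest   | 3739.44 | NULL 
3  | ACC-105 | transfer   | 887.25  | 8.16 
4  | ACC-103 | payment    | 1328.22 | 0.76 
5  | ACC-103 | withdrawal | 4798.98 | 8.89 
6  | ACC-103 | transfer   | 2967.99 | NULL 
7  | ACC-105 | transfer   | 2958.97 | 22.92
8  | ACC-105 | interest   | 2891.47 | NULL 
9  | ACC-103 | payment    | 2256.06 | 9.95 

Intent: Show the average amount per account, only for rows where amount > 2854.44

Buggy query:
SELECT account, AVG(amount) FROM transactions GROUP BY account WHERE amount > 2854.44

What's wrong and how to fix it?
Bug: Row-level WHERE must come before GROUP BY in the clause order

Fix: Move the WHERE clause before GROUP BY

Corrected query:
SELECT account, AVG(amount) FROM transactions WHERE amount > 2854.44 GROUP BY account

Result:
account | AVG(amount)
--------+------------
ACC-103 | 3835.47    
ACC-105 | 2925.22    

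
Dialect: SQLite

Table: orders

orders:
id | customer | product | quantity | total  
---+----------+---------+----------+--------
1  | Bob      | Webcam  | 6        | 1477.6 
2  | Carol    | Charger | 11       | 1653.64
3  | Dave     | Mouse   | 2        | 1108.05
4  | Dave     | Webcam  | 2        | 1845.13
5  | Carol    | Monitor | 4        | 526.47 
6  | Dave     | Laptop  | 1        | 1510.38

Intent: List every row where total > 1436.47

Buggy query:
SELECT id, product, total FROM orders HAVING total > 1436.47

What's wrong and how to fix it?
Bug: HAVING filters the output of aggregation, but this query has no GROUP BY and no aggregate functions, so SQLite rejects it (HAVING clause on a non-aggregate query); the condition here is per row

Fix: Use WHERE for row-level filtering

Corrected query:
SELECT id, product, total FROM orders WHERE total > 1436.47

Result:
id | product | total  
---+---------+--------
1  | Webcam  | 1477.6 
2  | Charger | 1653.64
4  | Webcam  | 1845.13
6  | Laptop  | 1510.38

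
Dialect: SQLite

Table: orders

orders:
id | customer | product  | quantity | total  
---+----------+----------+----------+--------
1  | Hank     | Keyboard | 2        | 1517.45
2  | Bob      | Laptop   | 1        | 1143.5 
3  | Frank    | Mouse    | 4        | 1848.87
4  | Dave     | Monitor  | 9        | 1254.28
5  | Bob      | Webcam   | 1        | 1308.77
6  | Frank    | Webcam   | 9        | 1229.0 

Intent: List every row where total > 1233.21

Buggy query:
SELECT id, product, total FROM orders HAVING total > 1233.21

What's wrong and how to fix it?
Bug: HAVING filters the output of aggregation, but this query has no GROUP BY and no aggregate functions, so SQLite rejects it (HAVING clause on a non-aggregate query); the condition here is per row

Fix: Replace HAVING with WHERE since the condition applies to individual rows

Corrected query:
SELECT id, product, total FROM orders WHERE total > 1233.21

Result:
id | product  | total  
---+----------+--------
1  | Keyboard | 1517.45
3  | Mouse    | 1848.87
4  | Monitor  | 1254.28
5  | Webcam   | 1308.77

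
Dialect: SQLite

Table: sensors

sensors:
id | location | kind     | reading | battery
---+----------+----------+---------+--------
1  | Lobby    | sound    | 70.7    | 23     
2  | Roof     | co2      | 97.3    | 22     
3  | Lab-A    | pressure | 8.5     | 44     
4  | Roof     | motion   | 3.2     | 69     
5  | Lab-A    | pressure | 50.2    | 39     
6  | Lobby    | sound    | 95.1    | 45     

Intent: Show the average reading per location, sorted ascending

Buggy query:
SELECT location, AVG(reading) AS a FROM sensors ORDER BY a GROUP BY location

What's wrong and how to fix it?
Bug: GROUP BY must precede ORDER BY

Fix: Move ORDER BY to the end, after GROUP BY

Corrected query:
SELECT location, AVG(reading) AS a FROM sensors GROUP BY location ORDER BY a

Result:
location | a    
---------+------
Lab-A    | 29.35
Roof     | 50.25
Lobby    | 82.9 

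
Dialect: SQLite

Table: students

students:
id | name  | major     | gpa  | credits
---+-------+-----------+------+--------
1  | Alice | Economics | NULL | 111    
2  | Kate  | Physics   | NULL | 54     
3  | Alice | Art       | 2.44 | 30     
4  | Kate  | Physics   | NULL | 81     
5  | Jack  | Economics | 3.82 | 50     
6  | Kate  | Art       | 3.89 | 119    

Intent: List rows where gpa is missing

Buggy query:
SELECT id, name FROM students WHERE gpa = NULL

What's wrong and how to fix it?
Bug: '= NULL' is always unknown in SQL three-valued logic, so no rows match

Fix: Use IS NULL to test for NULL

Corrected query:
SELECT id, name FROM students WHERE gpa IS NULL

Result:
id | name 
---+------
1  | Alice
2  | Kate 
4  | Kate 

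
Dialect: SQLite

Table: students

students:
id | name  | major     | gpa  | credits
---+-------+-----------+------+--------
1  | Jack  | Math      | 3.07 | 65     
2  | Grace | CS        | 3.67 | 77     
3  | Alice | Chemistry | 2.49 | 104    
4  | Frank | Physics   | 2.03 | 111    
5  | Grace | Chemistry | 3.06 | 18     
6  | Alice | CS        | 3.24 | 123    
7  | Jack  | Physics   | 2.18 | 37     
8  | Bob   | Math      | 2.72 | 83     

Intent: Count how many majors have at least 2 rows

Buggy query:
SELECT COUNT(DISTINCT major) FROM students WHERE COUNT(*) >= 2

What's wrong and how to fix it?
Bug: COUNT(*) cannot appear in WHERE; the per-group count doesn't exist yet

Fix: Use a subquery that GROUPs and filters with HAVING, then count its rows

Corrected query:
SELECT COUNT(*) FROM (SELECT major FROM students GROUP BY major HAVING COUNT(*) >= 2)

Result:
COUNT(*)
--------
4       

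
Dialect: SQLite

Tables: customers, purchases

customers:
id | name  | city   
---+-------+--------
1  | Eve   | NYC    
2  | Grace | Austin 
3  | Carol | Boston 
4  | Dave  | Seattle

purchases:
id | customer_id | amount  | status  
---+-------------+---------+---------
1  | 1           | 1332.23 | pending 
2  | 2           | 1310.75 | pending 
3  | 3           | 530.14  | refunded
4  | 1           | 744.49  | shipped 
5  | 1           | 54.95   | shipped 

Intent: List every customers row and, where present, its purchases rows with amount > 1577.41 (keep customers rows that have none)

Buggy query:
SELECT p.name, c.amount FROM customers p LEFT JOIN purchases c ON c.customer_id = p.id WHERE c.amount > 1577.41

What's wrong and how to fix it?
Bug: A WHERE condition on the right-hand table after LEFT JOIN drops unmatched parents

Fix: Put 'c.amount > 1577.41' in the JOIN's ON clause instead of WHERE

Corrected query:
SELECT p.name, c.amount FROM customers p LEFT JOIN purchases c ON c.customer_id = p.id AND c.amount > 1577.41

Result:
name  | amount
------+-------
Eve   | NULL  
Grace | NULL  
Carol | NULL  
Dave  | NULL  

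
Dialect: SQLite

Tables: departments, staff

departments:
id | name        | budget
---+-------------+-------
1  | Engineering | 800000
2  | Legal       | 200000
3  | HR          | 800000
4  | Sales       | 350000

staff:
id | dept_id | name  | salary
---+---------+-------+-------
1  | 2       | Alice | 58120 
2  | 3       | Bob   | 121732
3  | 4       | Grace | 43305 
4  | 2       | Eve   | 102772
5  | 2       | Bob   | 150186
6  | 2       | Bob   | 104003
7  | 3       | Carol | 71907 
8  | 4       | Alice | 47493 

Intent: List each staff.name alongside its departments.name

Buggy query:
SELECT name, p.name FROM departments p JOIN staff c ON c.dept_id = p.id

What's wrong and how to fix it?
Bug: 'name' exists in both joined tables, so the database can't tell which one is meant

Fix: Prefix ambiguous columns with the table alias

Corrected query:
SELECT c.name, p.name FROM departments p JOIN staff c ON c.dept_id = p.id

Result:
name  | name 
------+------
Alice | Legal
Bob   | HR   
Grace | Sales
Eve   | Legal
Bob   | Legal
Bob   | Legal
Carol | HR   
Alice | Sales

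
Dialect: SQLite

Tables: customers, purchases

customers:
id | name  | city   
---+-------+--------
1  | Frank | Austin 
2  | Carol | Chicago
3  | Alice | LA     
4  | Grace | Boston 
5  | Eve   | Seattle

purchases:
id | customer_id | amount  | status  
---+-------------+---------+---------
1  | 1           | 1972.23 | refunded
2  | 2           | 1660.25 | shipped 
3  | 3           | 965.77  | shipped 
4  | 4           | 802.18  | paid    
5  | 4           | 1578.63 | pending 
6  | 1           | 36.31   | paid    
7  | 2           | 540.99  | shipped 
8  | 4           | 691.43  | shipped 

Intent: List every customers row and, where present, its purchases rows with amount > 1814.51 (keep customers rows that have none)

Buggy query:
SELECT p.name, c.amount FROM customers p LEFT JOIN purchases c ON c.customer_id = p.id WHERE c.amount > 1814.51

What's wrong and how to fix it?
Bug: A WHERE condition on the right-hand table after LEFT JOIN drops unmatched parents

Fix: Put 'c.amount > 1814.51' in the JOIN's ON clause instead of WHERE

Corrected query:
SELECT p.name, c.amount FROM customers p LEFT JOIN purchases c ON c.customer_id = p.id AND c.amount > 1814.51

Result:
name  | amount 
------+--------
Frank | 1972.23
Carol | NULL   
Alice | NULL   
Grace | NULL   
Eve   | NULL   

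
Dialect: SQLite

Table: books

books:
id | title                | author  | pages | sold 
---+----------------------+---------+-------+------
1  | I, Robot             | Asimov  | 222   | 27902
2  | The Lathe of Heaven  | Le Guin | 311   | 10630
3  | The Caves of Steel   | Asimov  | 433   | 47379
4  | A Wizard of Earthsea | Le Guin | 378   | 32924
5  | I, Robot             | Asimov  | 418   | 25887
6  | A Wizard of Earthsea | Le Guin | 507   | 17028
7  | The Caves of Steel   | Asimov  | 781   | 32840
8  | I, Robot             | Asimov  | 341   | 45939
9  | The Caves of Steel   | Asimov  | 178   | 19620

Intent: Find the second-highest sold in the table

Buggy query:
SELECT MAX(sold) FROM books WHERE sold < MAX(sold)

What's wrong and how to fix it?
Bug: MAX(sold) on the right of the comparison is an aggregate-in-WHERE error

Fix: Put the inner MAX in a scalar subquery

Corrected query:
SELECT MAX(sold) FROM books WHERE sold < (SELECT MAX(sold) FROM books)

Result:
MAX(sold)
---------
45939    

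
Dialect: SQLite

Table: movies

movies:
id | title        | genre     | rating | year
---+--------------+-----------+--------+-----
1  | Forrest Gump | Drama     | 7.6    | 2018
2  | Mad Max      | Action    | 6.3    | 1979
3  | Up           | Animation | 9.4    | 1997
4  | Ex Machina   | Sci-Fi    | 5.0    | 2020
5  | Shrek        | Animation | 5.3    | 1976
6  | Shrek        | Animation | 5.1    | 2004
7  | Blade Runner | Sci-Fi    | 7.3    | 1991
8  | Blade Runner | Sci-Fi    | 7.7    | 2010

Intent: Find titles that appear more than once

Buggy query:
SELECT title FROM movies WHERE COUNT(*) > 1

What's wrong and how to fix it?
Bug: COUNT(*) is an aggregate and cannot be used in WHERE

Fix: Group first, then use HAVING for the count condition

Corrected query:
SELECT title FROM movies GROUP BY title HAVING COUNT(*) > 1

Result:
title       
------------
Blade Runner
Shrek       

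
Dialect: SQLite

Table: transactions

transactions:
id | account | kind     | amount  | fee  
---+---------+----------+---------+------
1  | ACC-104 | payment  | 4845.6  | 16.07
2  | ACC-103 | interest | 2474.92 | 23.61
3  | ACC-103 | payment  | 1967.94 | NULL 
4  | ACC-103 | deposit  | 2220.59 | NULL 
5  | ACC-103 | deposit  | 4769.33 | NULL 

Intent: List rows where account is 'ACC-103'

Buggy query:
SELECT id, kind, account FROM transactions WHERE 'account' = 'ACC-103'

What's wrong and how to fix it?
Bug: 'account' in single quotes is a string literal, not the column; the comparison is literal-vs-literal and never true

Fix: Remove the quotes around the column name (or use double quotes for an identifier)

Corrected query:
SELECT id, kind, account FROM transactions WHERE account = 'ACC-103'

Result:
id | kind     | account
---+----------+--------
2  | interest | ACC-103
3  | payment  | ACC-103
4  | deposit  | ACC-103
5  | deposit  | ACC-103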